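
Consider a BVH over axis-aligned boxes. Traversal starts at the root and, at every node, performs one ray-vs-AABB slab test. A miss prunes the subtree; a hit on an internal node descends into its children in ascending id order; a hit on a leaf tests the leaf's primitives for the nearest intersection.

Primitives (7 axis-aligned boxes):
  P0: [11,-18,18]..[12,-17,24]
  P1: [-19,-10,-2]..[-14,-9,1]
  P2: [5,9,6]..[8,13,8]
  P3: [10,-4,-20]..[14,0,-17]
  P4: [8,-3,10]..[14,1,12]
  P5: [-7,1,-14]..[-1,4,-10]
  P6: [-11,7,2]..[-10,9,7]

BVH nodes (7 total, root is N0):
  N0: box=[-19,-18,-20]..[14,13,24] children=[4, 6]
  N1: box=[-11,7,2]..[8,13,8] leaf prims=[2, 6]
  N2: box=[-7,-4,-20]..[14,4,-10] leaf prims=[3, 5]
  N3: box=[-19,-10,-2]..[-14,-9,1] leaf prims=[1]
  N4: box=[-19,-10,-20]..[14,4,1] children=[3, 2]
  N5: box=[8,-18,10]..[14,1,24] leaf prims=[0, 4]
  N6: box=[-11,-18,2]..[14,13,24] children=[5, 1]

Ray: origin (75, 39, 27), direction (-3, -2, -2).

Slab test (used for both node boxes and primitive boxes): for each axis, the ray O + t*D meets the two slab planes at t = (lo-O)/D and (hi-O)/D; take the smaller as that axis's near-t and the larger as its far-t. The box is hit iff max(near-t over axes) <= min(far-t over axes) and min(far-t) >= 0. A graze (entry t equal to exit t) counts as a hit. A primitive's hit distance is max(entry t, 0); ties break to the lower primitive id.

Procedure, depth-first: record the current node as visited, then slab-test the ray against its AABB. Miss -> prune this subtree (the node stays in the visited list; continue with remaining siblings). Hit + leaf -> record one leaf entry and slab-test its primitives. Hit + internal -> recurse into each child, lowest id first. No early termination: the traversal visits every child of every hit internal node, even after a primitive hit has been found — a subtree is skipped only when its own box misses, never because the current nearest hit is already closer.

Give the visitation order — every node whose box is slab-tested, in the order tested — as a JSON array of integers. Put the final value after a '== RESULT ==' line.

Walk:
N0 x:[61/3,94/3] y:[13,57/2] z:[3/2,47/2] -> hit [61/3,47/2], descend [4, 6]
  N4 x:[61/3,94/3] y:[35/2,49/2] z:[13,47/2] -> hit [61/3,47/2], descend [2, 3]
    N2 x:[61/3,82/3] y:[35/2,43/2] z:[37/2,47/2] -> hit [61/3,43/2] leaf, test {P3(miss), P5(miss)}
    N3 x:[89/3,94/3] y:[24,49/2] z:[13,29/2] -> miss, prune
  N6 x:[61/3,86/3] y:[13,57/2] z:[3/2,25/2] -> miss, prune

Visited [0, 4, 2, 3, 6]. Tests: 5 box, 1 leaf. Nearest: miss.

== RESULT ==
[0, 4, 2, 3, 6]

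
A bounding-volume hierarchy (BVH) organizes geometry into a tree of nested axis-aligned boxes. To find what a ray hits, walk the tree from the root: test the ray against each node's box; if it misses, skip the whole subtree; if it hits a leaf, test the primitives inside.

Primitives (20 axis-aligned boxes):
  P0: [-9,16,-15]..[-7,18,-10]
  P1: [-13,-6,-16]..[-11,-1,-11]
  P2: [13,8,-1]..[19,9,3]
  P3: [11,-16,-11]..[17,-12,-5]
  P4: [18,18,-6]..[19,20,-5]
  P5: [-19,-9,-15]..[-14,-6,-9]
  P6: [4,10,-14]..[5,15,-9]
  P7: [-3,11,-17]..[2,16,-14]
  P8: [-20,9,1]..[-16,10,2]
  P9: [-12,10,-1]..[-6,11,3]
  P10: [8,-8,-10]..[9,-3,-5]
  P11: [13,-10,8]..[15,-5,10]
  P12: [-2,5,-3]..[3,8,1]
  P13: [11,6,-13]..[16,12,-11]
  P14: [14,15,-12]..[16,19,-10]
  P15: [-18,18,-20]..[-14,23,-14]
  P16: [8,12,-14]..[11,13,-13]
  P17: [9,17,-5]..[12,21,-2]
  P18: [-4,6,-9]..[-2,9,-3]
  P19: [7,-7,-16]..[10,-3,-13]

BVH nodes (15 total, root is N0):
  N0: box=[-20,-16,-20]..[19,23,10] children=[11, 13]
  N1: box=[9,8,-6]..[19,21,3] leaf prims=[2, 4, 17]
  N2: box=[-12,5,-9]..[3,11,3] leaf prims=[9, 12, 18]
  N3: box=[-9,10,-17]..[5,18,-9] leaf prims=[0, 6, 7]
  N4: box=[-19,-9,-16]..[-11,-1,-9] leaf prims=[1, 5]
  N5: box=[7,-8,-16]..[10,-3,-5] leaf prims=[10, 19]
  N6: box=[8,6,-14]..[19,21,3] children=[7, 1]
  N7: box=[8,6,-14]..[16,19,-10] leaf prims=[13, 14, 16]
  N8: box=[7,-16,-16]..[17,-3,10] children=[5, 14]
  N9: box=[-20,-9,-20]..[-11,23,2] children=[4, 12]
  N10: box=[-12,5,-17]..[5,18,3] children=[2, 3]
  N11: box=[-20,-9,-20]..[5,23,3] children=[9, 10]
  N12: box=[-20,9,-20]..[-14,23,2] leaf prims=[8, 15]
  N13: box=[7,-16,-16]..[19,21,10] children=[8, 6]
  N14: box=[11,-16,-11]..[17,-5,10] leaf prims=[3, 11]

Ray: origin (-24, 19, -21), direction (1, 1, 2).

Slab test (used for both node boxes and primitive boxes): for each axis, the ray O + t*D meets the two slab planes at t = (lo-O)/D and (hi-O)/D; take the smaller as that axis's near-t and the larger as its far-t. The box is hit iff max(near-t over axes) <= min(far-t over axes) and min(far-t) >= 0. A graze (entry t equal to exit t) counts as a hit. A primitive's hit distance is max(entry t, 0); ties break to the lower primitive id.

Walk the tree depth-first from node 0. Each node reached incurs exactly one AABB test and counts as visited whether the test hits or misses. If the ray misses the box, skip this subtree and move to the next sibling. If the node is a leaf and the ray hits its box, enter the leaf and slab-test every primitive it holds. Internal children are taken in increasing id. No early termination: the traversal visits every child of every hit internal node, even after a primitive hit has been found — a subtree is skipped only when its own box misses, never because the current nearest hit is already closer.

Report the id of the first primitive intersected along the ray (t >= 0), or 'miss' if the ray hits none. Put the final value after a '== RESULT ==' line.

Traverse from the root:
N0 x:[4,43] y:[-35,4] z:[1/2,31/2] -> hit [4,4], descend [11, 13]
  N11 x:[4,29] y:[-28,4] z:[1/2,12] -> hit [4,4], descend [9, 10]
    N9 x:[4,13] y:[-28,4] z:[1/2,23/2] -> hit [4,4], descend [4, 12]
      N4 x:[5,13] y:[-28,-20] z:[5/2,6] -> miss, prune
      N12 x:[4,10] y:[-10,4] z:[1/2,23/2] -> hit [4,4] leaf, test {P8(miss), P15(miss)}
    N10 x:[12,29] y:[-14,-1] z:[2,12] -> miss, prune
  N13 x:[31,43] y:[-35,2] z:[5/2,31/2] -> miss, prune

Summary -> nodes [0, 11, 9, 4, 12, 10, 13]; box-tests=7; leaf-entries=1; first=miss

== RESULT ==
miss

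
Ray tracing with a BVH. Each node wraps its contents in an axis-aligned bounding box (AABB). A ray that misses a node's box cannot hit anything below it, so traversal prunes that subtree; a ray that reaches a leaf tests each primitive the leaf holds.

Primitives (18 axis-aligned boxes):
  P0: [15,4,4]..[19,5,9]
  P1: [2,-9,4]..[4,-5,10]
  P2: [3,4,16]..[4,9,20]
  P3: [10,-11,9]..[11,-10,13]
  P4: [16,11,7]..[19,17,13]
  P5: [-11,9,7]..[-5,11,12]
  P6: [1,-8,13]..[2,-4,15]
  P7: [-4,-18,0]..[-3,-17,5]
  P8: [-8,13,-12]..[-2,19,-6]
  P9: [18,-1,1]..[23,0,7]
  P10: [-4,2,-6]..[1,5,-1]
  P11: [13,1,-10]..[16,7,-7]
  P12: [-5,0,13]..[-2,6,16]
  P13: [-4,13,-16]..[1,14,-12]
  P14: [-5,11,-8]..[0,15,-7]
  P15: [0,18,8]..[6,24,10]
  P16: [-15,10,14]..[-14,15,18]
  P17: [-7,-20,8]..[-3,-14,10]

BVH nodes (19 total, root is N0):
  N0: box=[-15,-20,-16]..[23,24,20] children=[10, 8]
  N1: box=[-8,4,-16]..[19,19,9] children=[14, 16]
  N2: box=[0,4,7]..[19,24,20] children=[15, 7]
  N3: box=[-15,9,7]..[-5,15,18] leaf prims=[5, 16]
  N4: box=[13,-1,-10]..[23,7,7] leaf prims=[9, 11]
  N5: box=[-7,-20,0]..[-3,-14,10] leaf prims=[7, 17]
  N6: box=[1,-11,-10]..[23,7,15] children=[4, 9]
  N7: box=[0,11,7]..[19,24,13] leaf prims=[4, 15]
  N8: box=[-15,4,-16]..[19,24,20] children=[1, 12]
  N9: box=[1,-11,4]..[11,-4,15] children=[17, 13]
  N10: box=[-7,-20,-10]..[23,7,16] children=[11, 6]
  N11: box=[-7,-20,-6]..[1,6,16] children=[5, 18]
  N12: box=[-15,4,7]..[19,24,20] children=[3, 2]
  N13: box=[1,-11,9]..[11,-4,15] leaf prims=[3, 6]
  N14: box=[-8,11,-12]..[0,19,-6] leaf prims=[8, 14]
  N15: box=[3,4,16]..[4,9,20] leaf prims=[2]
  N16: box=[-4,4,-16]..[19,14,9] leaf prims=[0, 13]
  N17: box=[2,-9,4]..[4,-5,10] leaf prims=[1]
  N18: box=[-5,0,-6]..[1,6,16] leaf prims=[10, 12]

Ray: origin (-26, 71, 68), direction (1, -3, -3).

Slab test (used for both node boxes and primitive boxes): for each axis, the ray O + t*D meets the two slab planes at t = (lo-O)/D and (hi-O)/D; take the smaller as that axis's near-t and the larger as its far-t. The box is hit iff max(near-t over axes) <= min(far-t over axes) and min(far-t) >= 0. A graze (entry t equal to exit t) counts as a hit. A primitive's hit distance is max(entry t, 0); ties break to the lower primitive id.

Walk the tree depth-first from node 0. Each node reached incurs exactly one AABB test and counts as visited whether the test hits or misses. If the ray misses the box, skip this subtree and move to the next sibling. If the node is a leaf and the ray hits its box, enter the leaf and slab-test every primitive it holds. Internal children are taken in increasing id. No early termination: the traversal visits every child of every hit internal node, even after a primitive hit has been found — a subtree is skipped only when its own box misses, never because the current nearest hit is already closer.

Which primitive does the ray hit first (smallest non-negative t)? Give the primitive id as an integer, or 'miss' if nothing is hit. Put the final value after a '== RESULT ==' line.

Walk:
N0 x:[11,49] y:[47/3,91/3] z:[16,28] -> hit [16,28], descend [8, 10]
  N8 x:[11,45] y:[47/3,67/3] z:[16,28] -> hit [16,67/3], descend [1, 12]
    N1 x:[18,45] y:[52/3,67/3] z:[59/3,28] -> hit [59/3,67/3], descend [14, 16]
      N14 x:[18,26] y:[52/3,20] z:[74/3,80/3] -> miss, prune
      N16 x:[22,45] y:[19,67/3] z:[59/3,28] -> hit [22,67/3] leaf, test {P0(miss), P13(miss)}
    N12 x:[11,45] y:[47/3,67/3] z:[16,61/3] -> hit [16,61/3], descend [2, 3]
      N2 x:[26,45] y:[47/3,67/3] z:[16,61/3] -> miss, prune
      N3 x:[11,21] y:[56/3,62/3] z:[50/3,61/3] -> hit [56/3,61/3] leaf, test {P5@t=20, P16(miss)}
  N10 x:[19,49] y:[64/3,91/3] z:[52/3,26] -> hit [64/3,26], descend [6, 11]
    N6 x:[27,49] y:[64/3,82/3] z:[53/3,26] -> miss, prune
    N11 x:[19,27] y:[65/3,91/3] z:[52/3,74/3] -> hit [65/3,74/3], descend [5, 18]
      N5 x:[19,23] y:[85/3,91/3] z:[58/3,68/3] -> miss, prune
      N18 x:[21,27] y:[65/3,71/3] z:[52/3,74/3] -> hit [65/3,71/3] leaf, test {P10@t=23, P12(miss)}

Visited [0, 8, 1, 14, 16, 12, 2, 3, 10, 6, 11, 5, 18]. Tests: 13 box, 3 leaf. Nearest: P5.

== RESULT ==
5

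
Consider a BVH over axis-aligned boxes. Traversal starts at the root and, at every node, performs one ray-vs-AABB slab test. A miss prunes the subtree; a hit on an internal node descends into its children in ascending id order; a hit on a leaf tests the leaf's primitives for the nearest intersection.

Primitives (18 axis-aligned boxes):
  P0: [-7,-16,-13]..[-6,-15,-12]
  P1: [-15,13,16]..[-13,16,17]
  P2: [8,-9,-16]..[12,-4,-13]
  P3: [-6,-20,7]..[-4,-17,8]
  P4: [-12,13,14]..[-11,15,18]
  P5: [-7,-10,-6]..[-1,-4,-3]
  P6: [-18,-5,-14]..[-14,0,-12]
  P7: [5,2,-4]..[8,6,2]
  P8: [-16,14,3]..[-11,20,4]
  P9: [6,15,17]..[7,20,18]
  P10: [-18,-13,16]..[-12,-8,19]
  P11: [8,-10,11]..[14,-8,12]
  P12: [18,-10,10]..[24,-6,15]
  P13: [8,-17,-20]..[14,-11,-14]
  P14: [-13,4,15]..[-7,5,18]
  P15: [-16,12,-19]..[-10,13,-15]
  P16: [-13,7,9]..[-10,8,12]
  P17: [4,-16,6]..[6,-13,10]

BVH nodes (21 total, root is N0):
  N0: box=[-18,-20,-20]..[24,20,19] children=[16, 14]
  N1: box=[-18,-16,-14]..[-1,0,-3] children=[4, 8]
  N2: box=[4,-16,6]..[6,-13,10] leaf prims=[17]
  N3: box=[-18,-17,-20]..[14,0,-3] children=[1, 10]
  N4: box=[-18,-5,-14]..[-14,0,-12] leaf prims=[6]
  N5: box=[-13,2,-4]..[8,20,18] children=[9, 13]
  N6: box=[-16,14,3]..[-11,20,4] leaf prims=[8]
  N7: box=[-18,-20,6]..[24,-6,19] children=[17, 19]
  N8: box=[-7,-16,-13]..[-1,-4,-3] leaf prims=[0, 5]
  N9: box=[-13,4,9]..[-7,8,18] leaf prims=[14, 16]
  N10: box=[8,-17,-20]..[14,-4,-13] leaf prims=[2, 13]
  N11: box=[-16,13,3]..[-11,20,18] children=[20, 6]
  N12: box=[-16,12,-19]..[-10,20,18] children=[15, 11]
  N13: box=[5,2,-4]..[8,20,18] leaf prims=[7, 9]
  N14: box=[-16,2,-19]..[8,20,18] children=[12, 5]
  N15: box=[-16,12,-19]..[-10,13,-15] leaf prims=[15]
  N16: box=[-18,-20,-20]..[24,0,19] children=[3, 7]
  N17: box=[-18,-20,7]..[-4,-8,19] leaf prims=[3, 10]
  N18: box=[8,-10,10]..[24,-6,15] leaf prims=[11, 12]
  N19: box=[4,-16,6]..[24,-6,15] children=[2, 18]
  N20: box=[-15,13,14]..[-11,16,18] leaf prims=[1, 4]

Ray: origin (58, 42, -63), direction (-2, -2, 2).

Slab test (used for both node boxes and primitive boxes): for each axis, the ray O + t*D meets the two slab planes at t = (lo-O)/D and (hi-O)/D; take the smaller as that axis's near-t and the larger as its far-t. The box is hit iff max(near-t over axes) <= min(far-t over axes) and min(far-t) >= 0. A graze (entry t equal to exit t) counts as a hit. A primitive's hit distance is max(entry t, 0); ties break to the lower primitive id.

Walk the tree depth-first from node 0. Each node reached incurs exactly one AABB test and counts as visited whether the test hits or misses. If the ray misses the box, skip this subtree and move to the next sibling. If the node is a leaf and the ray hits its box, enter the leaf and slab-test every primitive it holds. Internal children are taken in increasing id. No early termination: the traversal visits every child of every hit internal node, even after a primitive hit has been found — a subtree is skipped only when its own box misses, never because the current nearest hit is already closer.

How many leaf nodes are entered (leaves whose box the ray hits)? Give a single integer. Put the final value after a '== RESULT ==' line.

Traverse from the root:
N0 x:[17,38] y:[11,31] z:[43/2,41] -> hit [43/2,31], descend [14, 16]
  N14 x:[25,37] y:[11,20] z:[22,81/2] -> miss, prune
  N16 x:[17,38] y:[21,31] z:[43/2,41] -> hit [43/2,31], descend [3, 7]
    N3 x:[22,38] y:[21,59/2] z:[43/2,30] -> hit [22,59/2], descend [1, 10]
      N1 x:[59/2,38] y:[21,29] z:[49/2,30] -> miss, prune
      N10 x:[22,25] y:[23,59/2] z:[43/2,25] -> hit [23,25] leaf, test {P2@t=47/2, P13(miss)}
    N7 x:[17,38] y:[24,31] z:[69/2,41] -> miss, prune

7 AABB tests over nodes [0, 14, 16, 3, 1, 10, 7]; 1 leaf entered; closest P2.

== RESULT ==
1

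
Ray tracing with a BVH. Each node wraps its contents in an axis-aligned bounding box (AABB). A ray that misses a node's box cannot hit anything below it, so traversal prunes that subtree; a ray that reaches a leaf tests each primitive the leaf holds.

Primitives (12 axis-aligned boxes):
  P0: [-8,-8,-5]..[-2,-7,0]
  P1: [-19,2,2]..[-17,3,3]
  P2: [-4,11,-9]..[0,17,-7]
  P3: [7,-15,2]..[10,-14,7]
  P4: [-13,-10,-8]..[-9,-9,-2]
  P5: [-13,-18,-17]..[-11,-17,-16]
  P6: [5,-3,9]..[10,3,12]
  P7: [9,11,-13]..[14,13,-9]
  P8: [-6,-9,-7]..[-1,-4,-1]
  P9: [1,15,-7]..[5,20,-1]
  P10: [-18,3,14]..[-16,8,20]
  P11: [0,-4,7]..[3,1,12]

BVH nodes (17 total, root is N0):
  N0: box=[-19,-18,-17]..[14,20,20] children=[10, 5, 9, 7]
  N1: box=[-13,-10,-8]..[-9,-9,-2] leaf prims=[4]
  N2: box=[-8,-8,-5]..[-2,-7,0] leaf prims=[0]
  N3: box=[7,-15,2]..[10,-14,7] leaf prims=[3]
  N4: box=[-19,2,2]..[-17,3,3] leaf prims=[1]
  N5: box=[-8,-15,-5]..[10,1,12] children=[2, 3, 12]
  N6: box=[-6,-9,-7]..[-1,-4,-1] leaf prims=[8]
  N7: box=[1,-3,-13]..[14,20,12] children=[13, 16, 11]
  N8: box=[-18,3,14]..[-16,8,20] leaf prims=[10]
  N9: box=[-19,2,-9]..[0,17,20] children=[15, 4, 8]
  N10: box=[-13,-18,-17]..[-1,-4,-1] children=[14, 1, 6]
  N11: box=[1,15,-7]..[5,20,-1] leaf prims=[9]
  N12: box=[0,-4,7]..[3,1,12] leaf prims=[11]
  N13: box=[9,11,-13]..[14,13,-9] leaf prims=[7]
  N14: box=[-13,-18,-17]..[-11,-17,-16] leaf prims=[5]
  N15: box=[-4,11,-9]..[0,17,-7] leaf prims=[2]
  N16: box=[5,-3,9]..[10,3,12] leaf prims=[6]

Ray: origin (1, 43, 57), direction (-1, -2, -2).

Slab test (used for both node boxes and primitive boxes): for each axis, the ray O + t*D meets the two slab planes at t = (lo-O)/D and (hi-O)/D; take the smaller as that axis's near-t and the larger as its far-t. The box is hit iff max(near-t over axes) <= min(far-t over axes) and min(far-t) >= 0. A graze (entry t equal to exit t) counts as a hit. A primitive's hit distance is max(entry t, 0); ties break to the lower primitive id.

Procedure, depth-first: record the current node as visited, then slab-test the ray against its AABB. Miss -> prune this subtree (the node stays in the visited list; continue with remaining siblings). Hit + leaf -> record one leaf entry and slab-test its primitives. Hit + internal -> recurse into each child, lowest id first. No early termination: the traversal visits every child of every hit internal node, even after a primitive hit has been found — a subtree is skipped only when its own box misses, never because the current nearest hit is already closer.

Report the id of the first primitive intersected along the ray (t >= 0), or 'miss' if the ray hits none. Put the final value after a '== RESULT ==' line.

Trace the traversal:
N0 x:[-13,20] y:[23/2,61/2] z:[37/2,37] -> hit [37/2,20], descend [5, 7, 9, 10]
  N5 x:[-9,9] y:[21,29] z:[45/2,31] -> miss, prune
  N7 x:[-13,0] y:[23/2,23] z:[45/2,35] -> miss, prune
  N9 x:[1,20] y:[13,41/2] z:[37/2,33] -> hit [37/2,20], descend [4, 8, 15]
    N4 x:[18,20] y:[20,41/2] z:[27,55/2] -> miss, prune
    N8 x:[17,19] y:[35/2,20] z:[37/2,43/2] -> hit [37/2,19] leaf, test {P10@t=37/2}
    N15 x:[1,5] y:[13,16] z:[32,33] -> miss, prune
  N10 x:[2,14] y:[47/2,61/2] z:[29,37] -> miss, prune

8 AABB tests over nodes [0, 5, 7, 9, 4, 8, 15, 10]; 1 leaf entered; closest P10.

== RESULT ==
10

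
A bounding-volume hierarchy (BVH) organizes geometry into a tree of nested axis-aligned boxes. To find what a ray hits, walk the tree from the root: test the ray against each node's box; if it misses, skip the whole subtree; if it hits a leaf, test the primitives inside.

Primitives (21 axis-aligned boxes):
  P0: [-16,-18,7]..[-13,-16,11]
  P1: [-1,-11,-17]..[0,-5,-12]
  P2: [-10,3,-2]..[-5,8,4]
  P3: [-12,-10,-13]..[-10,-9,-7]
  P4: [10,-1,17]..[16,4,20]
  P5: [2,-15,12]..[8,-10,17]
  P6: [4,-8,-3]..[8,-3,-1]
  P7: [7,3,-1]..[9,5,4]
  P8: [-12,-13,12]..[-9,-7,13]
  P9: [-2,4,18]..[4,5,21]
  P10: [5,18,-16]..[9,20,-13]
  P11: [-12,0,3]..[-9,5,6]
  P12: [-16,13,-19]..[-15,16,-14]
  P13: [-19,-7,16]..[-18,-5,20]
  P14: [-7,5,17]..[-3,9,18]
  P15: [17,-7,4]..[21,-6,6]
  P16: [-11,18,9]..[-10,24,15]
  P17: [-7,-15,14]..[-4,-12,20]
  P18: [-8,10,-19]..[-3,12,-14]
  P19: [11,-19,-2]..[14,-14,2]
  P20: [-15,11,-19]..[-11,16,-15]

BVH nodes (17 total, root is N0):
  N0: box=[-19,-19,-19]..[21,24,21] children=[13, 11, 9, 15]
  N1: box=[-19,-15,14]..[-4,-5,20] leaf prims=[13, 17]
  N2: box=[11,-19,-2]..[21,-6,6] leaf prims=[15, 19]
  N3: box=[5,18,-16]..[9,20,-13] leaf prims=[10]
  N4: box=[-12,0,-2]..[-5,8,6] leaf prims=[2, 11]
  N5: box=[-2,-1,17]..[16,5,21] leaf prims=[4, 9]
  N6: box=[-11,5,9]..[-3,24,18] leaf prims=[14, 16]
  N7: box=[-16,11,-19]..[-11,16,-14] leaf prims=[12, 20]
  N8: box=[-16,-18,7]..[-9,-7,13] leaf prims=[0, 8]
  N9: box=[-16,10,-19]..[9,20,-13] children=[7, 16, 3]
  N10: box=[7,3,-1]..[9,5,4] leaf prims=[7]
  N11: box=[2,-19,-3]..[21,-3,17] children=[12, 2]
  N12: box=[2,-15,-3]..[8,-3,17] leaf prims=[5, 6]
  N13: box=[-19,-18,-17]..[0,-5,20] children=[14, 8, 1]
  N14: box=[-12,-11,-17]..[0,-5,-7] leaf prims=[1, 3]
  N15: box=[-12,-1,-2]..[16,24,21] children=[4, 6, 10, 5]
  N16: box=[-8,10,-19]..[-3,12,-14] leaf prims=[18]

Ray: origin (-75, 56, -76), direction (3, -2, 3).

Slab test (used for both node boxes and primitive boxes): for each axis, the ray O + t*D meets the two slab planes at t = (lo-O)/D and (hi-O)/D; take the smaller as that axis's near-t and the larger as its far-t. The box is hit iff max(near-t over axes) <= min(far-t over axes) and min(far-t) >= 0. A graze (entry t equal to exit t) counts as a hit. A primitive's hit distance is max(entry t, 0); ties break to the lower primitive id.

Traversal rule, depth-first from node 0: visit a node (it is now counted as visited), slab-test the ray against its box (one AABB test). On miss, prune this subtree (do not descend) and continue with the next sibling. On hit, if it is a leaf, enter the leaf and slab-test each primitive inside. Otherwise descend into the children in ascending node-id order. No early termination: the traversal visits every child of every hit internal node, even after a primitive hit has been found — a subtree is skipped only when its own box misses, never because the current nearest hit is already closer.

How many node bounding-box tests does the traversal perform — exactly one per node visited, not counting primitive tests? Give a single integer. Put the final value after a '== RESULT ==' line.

Traverse from the root:
N0 x:[56/3,32] y:[16,75/2] z:[19,97/3] -> hit [19,32], descend [9, 11, 13, 15]
  N9 x:[59/3,28] y:[18,23] z:[19,21] -> hit [59/3,21], descend [3, 7, 16]
    N3 x:[80/3,28] y:[18,19] z:[20,21] -> miss, prune
    N7 x:[59/3,64/3] y:[20,45/2] z:[19,62/3] -> hit [20,62/3] leaf, test {P12@t=20, P20@t=20}
    N16 x:[67/3,24] y:[22,23] z:[19,62/3] -> miss, prune
  N11 x:[77/3,32] y:[59/2,75/2] z:[73/3,31] -> hit [59/2,31], descend [2, 12]
    N2 x:[86/3,32] y:[31,75/2] z:[74/3,82/3] -> miss, prune
    N12 x:[77/3,83/3] y:[59/2,71/2] z:[73/3,31] -> miss, prune
  N13 x:[56/3,25] y:[61/2,37] z:[59/3,32] -> miss, prune
  N15 x:[21,91/3] y:[16,57/2] z:[74/3,97/3] -> hit [74/3,57/2], descend [4, 5, 6, 10]
    N4 x:[21,70/3] y:[24,28] z:[74/3,82/3] -> miss, prune
    N5 x:[73/3,91/3] y:[51/2,57/2] z:[31,97/3] -> miss, prune
    N6 x:[64/3,24] y:[16,51/2] z:[85/3,94/3] -> miss, prune
    N10 x:[82/3,28] y:[51/2,53/2] z:[25,80/3] -> miss, prune

Visited [0, 9, 3, 7, 16, 11, 2, 12, 13, 15, 4, 5, 6, 10]. Tests: 14 box, 1 leaf. Nearest: P12.

== RESULT ==
14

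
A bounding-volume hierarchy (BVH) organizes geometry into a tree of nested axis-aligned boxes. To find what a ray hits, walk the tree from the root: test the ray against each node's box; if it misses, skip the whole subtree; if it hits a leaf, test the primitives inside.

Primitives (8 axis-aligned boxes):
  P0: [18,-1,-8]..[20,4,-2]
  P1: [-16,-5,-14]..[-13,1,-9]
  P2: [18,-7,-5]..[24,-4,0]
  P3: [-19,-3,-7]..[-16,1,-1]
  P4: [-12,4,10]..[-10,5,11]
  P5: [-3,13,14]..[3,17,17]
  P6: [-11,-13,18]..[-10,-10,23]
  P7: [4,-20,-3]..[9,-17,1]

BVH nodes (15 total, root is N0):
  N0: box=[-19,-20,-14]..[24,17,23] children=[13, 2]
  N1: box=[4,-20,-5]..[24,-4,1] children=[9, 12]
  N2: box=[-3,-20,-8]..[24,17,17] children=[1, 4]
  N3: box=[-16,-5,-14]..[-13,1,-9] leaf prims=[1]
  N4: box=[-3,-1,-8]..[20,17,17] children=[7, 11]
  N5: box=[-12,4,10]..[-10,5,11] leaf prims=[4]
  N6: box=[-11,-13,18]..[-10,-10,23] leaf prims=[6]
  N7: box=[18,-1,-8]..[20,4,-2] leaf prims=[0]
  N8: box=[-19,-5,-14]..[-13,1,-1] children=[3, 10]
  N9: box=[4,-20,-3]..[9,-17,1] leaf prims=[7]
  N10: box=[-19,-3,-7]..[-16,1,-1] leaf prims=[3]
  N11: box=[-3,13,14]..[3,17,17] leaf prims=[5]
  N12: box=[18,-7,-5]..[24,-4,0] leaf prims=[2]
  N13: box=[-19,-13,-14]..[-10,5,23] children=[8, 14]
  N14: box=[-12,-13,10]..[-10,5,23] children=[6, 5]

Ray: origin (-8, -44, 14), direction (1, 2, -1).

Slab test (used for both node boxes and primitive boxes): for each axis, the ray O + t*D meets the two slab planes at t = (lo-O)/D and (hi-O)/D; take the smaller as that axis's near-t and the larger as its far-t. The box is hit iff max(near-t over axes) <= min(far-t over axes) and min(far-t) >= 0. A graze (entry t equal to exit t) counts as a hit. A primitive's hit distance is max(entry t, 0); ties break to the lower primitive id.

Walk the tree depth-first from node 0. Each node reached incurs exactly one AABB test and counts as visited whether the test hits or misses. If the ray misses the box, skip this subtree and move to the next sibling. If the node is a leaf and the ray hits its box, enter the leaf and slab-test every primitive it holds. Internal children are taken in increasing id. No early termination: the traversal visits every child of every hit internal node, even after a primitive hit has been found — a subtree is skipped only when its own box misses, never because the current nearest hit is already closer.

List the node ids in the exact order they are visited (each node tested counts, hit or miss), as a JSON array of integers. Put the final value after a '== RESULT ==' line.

Traverse from the root:
N0 x:[-11,32] y:[12,61/2] z:[-9,28] -> hit [12,28], descend [2, 13]
  N2 x:[5,32] y:[12,61/2] z:[-3,22] -> hit [12,22], descend [1, 4]
    N1 x:[12,32] y:[12,20] z:[13,19] -> hit [13,19], descend [9, 12]
      N9 x:[12,17] y:[12,27/2] z:[13,17] -> hit [13,27/2] leaf, test {P7@t=13}
      N12 x:[26,32] y:[37/2,20] z:[14,19] -> miss, prune
    N4 x:[5,28] y:[43/2,61/2] z:[-3,22] -> hit [43/2,22], descend [7, 11]
      N7 x:[26,28] y:[43/2,24] z:[16,22] -> miss, prune
      N11 x:[5,11] y:[57/2,61/2] z:[-3,0] -> miss, prune
  N13 x:[-11,-2] y:[31/2,49/2] z:[-9,28] -> miss, prune

Summary -> nodes [0, 2, 1, 9, 12, 4, 7, 11, 13]; box-tests=9; leaf-entries=1; first=P7

== RESULT ==
[0, 2, 1, 9, 12, 4, 7, 11, 13]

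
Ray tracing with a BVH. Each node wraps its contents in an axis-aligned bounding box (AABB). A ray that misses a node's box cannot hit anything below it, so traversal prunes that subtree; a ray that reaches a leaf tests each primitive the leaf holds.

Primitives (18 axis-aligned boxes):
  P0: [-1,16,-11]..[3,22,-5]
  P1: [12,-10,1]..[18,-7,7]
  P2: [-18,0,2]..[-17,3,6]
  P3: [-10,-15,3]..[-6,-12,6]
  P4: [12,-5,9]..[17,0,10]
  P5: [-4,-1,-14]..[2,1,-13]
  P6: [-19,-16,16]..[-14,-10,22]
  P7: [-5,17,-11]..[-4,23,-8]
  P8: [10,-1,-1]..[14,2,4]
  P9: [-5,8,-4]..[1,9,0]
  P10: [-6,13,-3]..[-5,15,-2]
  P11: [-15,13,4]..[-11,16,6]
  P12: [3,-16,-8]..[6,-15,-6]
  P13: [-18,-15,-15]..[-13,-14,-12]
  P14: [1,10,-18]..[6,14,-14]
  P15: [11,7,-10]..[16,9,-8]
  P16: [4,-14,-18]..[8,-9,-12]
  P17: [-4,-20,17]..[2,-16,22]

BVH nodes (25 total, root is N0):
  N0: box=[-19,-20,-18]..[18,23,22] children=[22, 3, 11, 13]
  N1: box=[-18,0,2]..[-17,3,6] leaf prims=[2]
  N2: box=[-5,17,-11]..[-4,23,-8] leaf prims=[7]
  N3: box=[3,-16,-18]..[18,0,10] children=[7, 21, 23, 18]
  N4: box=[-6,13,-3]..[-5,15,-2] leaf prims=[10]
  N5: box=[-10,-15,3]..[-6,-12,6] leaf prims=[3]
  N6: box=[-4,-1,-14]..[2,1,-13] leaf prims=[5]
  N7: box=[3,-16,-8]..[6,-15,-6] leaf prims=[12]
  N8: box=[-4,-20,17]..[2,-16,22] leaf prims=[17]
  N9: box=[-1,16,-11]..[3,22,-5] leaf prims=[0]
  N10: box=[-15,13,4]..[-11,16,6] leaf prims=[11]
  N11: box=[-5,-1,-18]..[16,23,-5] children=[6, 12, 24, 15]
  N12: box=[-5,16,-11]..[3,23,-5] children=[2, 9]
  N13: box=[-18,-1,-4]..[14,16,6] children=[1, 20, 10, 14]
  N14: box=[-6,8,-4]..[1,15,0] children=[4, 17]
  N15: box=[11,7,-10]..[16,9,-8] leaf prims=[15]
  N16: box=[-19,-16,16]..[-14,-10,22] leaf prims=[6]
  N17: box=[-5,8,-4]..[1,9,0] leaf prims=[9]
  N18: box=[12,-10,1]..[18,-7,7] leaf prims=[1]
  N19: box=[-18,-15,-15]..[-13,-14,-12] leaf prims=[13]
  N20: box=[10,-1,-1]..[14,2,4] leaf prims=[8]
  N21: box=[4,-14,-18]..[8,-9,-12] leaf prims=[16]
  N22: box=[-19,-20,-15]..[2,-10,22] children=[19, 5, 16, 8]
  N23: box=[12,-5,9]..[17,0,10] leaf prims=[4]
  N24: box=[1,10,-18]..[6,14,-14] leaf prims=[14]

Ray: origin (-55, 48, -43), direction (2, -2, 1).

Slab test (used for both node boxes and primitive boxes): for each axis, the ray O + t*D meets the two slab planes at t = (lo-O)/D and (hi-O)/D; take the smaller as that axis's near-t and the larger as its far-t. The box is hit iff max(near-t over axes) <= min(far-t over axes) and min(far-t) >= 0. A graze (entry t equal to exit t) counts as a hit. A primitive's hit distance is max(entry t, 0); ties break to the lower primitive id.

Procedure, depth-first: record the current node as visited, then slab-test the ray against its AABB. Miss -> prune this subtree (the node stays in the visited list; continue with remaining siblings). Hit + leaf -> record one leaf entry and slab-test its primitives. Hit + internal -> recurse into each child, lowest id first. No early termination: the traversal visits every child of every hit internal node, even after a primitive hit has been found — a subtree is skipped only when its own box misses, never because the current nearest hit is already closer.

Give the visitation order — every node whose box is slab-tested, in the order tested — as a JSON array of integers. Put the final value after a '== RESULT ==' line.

Walk:
N0 x:[18,73/2] y:[25/2,34] z:[25,65] -> hit [25,34], descend [3, 11, 13, 22]
  N3 x:[29,73/2] y:[24,32] z:[25,53] -> hit [29,32], descend [7, 18, 21, 23]
    N7 x:[29,61/2] y:[63/2,32] z:[35,37] -> miss, prune
    N18 x:[67/2,73/2] y:[55/2,29] z:[44,50] -> miss, prune
    N21 x:[59/2,63/2] y:[57/2,31] z:[25,31] -> hit [59/2,31] leaf, test {P16@t=59/2}
    N23 x:[67/2,36] y:[24,53/2] z:[52,53] -> miss, prune
  N11 x:[25,71/2] y:[25/2,49/2] z:[25,38] -> miss, prune
  N13 x:[37/2,69/2] y:[16,49/2] z:[39,49] -> miss, prune
  N22 x:[18,57/2] y:[29,34] z:[28,65] -> miss, prune

order=[0, 3, 7, 18, 21, 23, 11, 13, 22]  |boxes|=9  |leaves|=1  hit=P16

== RESULT ==
[0, 3, 7, 18, 21, 23, 11, 13, 22]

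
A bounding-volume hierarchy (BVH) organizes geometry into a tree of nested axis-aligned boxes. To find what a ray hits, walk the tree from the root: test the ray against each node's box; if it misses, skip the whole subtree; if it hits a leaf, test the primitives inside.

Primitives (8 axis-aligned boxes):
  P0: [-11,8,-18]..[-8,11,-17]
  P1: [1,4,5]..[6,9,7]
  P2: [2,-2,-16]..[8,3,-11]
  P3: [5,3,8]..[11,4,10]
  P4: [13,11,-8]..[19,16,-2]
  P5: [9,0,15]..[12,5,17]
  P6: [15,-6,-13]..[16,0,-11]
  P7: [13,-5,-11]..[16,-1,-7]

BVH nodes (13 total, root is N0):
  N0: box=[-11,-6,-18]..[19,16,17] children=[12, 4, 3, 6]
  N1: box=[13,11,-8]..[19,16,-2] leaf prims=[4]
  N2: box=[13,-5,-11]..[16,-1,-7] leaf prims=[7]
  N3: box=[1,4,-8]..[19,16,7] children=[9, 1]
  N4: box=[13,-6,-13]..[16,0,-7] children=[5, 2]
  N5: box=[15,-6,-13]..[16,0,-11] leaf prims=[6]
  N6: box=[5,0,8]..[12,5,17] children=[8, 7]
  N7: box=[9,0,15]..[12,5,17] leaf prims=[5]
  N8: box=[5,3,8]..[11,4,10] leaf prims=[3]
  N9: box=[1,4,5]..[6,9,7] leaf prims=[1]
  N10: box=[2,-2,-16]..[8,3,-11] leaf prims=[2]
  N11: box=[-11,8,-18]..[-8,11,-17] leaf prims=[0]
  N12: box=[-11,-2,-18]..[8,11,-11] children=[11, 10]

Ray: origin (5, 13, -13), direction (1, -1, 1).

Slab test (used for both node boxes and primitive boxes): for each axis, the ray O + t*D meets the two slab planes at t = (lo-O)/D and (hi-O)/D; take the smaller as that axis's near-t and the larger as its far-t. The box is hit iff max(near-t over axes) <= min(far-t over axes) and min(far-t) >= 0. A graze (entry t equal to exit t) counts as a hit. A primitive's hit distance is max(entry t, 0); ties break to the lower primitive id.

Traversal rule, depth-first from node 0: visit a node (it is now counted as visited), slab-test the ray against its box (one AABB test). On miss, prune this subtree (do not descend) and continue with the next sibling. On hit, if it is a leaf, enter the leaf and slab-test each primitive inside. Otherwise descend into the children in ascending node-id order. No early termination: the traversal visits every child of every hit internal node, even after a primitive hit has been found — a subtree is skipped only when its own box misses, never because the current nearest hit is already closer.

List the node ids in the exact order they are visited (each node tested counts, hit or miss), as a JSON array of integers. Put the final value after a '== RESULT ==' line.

Trace the traversal:
N0 x:[-16,14] y:[-3,19] z:[-5,30] -> hit [-3,14], descend [3, 4, 6, 12]
  N3 x:[-4,14] y:[-3,9] z:[5,20] -> hit [5,9], descend [1, 9]
    N1 x:[8,14] y:[-3,2] z:[5,11] -> miss, prune
    N9 x:[-4,1] y:[4,9] z:[18,20] -> miss, prune
  N4 x:[8,11] y:[13,19] z:[0,6] -> miss, prune
  N6 x:[0,7] y:[8,13] z:[21,30] -> miss, prune
  N12 x:[-16,3] y:[2,15] z:[-5,2] -> hit [2,2], descend [10, 11]
    N10 x:[-3,3] y:[10,15] z:[-3,2] -> miss, prune
    N11 x:[-16,-13] y:[2,5] z:[-5,-4] -> miss, prune

order=[0, 3, 1, 9, 4, 6, 12, 10, 11]  |boxes|=9  |leaves|=0  hit=miss

== RESULT ==
[0, 3, 1, 9, 4, 6, 12, 10, 11]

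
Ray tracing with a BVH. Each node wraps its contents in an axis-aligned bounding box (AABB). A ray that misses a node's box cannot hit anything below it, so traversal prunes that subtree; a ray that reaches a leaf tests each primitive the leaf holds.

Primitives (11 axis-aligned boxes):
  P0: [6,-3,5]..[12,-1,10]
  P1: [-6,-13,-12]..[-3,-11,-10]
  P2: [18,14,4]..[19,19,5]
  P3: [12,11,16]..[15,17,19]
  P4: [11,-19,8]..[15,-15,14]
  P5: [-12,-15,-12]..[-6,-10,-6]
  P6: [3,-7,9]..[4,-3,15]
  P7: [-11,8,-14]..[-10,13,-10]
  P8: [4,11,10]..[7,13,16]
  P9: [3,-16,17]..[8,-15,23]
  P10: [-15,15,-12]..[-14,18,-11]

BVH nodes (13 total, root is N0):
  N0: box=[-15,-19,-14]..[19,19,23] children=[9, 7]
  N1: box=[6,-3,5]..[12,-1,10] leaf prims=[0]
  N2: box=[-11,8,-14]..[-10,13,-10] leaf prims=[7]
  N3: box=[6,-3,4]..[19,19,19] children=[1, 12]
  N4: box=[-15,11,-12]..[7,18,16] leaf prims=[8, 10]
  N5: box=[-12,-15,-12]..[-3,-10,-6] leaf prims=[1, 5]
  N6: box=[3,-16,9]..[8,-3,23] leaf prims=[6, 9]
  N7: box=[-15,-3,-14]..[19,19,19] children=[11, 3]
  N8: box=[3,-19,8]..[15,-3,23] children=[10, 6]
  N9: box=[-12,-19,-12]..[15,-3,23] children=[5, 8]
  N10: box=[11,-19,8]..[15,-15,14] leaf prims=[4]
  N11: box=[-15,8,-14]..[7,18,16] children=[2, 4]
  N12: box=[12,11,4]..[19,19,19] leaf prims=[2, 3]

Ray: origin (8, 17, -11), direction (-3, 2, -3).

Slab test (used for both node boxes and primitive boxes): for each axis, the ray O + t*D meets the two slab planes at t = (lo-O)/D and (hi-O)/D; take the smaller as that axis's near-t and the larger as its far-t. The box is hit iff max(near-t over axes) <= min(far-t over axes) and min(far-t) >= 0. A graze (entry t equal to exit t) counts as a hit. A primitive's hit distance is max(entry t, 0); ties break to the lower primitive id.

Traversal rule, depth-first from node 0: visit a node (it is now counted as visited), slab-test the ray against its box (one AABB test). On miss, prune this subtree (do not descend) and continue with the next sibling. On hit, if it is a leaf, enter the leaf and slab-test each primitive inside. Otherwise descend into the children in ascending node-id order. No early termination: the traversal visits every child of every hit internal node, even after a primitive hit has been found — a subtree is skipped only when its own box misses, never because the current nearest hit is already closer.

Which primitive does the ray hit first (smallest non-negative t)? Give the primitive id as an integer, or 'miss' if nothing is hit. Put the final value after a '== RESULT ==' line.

Traverse from the root:
N0 x:[-11/3,23/3] y:[-18,1] z:[-34/3,1] -> hit [-11/3,1], descend [7, 9]
  N7 x:[-11/3,23/3] y:[-10,1] z:[-10,1] -> hit [-11/3,1], descend [3, 11]
    N3 x:[-11/3,2/3] y:[-10,1] z:[-10,-5] -> miss, prune
    N11 x:[1/3,23/3] y:[-9/2,1/2] z:[-9,1] -> hit [1/3,1/2], descend [2, 4]
      N2 x:[6,19/3] y:[-9/2,-2] z:[-1/3,1] -> miss, prune
      N4 x:[1/3,23/3] y:[-3,1/2] z:[-9,1/3] -> hit [1/3,1/3] leaf, test {P8(miss), P10(miss)}
  N9 x:[-7/3,20/3] y:[-18,-10] z:[-34/3,1/3] -> miss, prune

7 AABB tests over nodes [0, 7, 3, 11, 2, 4, 9]; 1 leaf entered; closest miss.

== RESULT ==
miss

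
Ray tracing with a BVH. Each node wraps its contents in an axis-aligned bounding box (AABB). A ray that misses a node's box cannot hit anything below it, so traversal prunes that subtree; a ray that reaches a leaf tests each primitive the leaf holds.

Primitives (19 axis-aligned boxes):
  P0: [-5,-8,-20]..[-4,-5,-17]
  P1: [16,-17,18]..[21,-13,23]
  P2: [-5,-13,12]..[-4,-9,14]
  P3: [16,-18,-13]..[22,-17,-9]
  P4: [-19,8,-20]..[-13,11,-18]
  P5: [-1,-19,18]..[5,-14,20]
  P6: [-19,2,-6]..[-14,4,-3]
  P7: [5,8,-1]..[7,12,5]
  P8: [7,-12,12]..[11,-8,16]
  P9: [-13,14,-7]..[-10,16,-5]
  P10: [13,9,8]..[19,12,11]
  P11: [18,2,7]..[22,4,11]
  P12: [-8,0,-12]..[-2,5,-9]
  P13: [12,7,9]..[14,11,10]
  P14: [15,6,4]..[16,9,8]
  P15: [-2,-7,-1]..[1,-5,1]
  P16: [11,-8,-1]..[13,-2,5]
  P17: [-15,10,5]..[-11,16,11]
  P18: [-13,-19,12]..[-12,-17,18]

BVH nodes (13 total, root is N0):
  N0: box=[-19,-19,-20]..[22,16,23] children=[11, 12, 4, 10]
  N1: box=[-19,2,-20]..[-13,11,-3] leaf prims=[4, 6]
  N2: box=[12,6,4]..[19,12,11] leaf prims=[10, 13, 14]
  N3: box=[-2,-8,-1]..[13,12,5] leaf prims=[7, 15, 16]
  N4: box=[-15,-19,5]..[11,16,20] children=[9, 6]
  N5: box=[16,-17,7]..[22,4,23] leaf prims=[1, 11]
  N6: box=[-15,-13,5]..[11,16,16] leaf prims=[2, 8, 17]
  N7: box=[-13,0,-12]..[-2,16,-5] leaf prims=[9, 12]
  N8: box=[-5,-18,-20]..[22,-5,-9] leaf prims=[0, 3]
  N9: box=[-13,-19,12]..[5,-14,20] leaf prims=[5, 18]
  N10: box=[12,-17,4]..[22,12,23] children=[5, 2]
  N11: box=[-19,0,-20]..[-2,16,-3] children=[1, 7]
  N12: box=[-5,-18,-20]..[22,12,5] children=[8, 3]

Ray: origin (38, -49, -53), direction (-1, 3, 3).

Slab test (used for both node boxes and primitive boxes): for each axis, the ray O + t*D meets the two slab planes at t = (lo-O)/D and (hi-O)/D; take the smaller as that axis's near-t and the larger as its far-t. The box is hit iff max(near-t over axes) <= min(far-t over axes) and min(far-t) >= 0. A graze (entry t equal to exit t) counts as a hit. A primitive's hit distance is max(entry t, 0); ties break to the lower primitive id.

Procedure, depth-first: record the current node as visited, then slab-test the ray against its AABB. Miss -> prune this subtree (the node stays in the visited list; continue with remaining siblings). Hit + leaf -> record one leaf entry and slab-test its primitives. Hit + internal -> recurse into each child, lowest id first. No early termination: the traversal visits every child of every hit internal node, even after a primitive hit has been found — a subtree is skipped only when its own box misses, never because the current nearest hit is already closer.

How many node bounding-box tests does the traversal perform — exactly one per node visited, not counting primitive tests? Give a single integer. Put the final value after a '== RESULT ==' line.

Traverse from the root:
N0 x:[16,57] y:[10,65/3] z:[11,76/3] -> hit [16,65/3], descend [4, 10, 11, 12]
  N4 x:[27,53] y:[10,65/3] z:[58/3,73/3] -> miss, prune
  N10 x:[16,26] y:[32/3,61/3] z:[19,76/3] -> hit [19,61/3], descend [2, 5]
    N2 x:[19,26] y:[55/3,61/3] z:[19,64/3] -> hit [19,61/3] leaf, test {P10@t=61/3, P13(miss), P14(miss)}
    N5 x:[16,22] y:[32/3,53/3] z:[20,76/3] -> miss, prune
  N11 x:[40,57] y:[49/3,65/3] z:[11,50/3] -> miss, prune
  N12 x:[16,43] y:[31/3,61/3] z:[11,58/3] -> hit [16,58/3], descend [3, 8]
    N3 x:[25,40] y:[41/3,61/3] z:[52/3,58/3] -> miss, prune
    N8 x:[16,43] y:[31/3,44/3] z:[11,44/3] -> miss, prune

Summary -> nodes [0, 4, 10, 2, 5, 11, 12, 3, 8]; box-tests=9; leaf-entries=1; first=P10

== RESULT ==
9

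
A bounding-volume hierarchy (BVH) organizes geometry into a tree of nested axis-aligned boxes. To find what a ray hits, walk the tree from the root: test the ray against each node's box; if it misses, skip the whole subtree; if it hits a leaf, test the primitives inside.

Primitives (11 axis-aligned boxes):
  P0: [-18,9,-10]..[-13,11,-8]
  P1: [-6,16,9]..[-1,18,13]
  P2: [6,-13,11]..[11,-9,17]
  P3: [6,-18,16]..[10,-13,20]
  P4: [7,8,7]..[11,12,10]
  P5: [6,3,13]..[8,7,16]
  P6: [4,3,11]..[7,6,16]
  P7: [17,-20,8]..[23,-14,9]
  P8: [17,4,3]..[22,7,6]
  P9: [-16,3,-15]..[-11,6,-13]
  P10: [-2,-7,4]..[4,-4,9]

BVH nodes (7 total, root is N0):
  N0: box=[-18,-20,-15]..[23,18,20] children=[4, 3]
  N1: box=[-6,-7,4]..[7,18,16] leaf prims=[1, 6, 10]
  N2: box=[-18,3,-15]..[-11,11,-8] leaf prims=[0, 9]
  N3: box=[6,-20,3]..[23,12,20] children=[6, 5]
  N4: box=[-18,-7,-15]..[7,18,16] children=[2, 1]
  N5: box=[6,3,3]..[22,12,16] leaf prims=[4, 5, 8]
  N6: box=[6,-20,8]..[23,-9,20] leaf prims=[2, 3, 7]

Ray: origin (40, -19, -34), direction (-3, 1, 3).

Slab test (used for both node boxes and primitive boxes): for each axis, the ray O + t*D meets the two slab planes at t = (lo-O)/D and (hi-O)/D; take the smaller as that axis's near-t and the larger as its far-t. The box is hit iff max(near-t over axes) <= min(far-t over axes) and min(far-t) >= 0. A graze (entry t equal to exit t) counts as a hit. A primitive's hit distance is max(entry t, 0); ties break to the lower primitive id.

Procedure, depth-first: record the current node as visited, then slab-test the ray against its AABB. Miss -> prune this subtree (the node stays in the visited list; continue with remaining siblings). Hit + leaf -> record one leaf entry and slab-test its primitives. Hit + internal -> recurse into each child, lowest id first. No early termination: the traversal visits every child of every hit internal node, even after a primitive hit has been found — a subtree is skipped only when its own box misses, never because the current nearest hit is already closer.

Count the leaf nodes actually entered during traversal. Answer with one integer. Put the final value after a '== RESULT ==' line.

Trace the traversal:
N0 x:[17/3,58/3] y:[-1,37] z:[19/3,18] -> hit [19/3,18], descend [3, 4]
  N3 x:[17/3,34/3] y:[-1,31] z:[37/3,18] -> miss, prune
  N4 x:[11,58/3] y:[12,37] z:[19/3,50/3] -> hit [12,50/3], descend [1, 2]
    N1 x:[11,46/3] y:[12,37] z:[38/3,50/3] -> hit [38/3,46/3] leaf, test {P1(miss), P6(miss), P10@t=38/3}
    N2 x:[17,58/3] y:[22,30] z:[19/3,26/3] -> miss, prune

Visited [0, 3, 4, 1, 2]. Tests: 5 box, 1 leaf. Nearest: P10.

== RESULT ==
1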